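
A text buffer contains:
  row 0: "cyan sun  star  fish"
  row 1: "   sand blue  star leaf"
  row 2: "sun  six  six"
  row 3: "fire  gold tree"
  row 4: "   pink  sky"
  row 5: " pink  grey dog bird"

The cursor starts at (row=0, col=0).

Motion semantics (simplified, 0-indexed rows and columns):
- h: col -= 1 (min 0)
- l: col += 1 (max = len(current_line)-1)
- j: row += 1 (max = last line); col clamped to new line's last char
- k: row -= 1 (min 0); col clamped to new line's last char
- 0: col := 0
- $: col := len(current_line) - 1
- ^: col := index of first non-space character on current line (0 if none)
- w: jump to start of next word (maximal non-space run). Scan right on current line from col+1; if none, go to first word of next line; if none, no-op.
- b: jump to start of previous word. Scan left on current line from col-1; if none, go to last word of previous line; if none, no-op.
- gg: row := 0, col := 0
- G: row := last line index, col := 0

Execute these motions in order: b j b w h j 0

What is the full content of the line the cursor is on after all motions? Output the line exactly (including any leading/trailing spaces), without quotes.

After 1 (b): row=0 col=0 char='c'
After 2 (j): row=1 col=0 char='_'
After 3 (b): row=0 col=16 char='f'
After 4 (w): row=1 col=3 char='s'
After 5 (h): row=1 col=2 char='_'
After 6 (j): row=2 col=2 char='n'
After 7 (0): row=2 col=0 char='s'

Answer: sun  six  six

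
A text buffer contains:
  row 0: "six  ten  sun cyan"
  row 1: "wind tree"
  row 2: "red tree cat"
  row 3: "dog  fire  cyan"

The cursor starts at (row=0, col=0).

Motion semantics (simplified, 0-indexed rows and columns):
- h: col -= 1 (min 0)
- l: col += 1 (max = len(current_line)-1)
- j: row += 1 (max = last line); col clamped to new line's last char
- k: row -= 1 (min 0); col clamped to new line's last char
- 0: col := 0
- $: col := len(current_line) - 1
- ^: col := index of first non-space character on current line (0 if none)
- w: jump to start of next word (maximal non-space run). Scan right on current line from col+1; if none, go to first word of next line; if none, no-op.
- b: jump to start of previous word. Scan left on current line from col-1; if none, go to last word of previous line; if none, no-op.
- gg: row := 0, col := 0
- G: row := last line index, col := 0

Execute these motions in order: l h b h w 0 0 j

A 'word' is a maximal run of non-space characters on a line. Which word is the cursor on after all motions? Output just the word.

After 1 (l): row=0 col=1 char='i'
After 2 (h): row=0 col=0 char='s'
After 3 (b): row=0 col=0 char='s'
After 4 (h): row=0 col=0 char='s'
After 5 (w): row=0 col=5 char='t'
After 6 (0): row=0 col=0 char='s'
After 7 (0): row=0 col=0 char='s'
After 8 (j): row=1 col=0 char='w'

Answer: wind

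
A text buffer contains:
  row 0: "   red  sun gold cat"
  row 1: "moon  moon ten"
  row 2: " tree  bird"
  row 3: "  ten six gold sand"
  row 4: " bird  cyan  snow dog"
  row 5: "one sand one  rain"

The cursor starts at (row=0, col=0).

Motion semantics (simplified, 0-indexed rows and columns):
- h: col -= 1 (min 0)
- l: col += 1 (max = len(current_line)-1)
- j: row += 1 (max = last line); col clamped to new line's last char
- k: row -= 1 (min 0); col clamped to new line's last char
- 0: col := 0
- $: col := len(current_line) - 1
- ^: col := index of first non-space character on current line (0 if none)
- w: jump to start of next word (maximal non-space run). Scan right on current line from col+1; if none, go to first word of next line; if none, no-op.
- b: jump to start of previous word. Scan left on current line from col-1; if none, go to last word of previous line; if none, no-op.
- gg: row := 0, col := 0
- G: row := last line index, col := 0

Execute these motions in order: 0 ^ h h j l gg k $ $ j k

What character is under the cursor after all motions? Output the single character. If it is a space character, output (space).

Answer: o

Derivation:
After 1 (0): row=0 col=0 char='_'
After 2 (^): row=0 col=3 char='r'
After 3 (h): row=0 col=2 char='_'
After 4 (h): row=0 col=1 char='_'
After 5 (j): row=1 col=1 char='o'
After 6 (l): row=1 col=2 char='o'
After 7 (gg): row=0 col=0 char='_'
After 8 (k): row=0 col=0 char='_'
After 9 ($): row=0 col=19 char='t'
After 10 ($): row=0 col=19 char='t'
After 11 (j): row=1 col=13 char='n'
After 12 (k): row=0 col=13 char='o'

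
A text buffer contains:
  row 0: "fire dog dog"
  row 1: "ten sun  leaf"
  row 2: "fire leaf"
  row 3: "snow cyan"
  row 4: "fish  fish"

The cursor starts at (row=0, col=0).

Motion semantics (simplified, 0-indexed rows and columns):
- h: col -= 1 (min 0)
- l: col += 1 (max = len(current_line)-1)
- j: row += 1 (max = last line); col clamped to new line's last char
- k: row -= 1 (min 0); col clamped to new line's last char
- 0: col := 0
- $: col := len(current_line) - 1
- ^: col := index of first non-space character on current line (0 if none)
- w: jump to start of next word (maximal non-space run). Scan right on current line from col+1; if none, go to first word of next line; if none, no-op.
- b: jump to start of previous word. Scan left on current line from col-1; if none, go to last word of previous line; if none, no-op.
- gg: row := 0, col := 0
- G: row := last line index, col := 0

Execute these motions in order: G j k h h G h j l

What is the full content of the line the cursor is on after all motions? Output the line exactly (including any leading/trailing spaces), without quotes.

After 1 (G): row=4 col=0 char='f'
After 2 (j): row=4 col=0 char='f'
After 3 (k): row=3 col=0 char='s'
After 4 (h): row=3 col=0 char='s'
After 5 (h): row=3 col=0 char='s'
After 6 (G): row=4 col=0 char='f'
After 7 (h): row=4 col=0 char='f'
After 8 (j): row=4 col=0 char='f'
After 9 (l): row=4 col=1 char='i'

Answer: fish  fish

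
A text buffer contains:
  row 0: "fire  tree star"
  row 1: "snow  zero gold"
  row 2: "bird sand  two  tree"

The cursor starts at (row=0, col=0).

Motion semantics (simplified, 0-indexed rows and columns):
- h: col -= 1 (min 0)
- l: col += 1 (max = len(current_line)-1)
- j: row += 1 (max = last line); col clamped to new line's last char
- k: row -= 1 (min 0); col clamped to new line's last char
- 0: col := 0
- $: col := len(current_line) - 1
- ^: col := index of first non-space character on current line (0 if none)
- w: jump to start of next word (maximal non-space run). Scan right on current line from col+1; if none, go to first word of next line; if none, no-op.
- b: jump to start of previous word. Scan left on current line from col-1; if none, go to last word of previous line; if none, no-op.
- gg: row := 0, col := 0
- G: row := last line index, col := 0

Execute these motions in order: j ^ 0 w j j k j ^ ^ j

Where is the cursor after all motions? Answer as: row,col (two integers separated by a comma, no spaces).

Answer: 2,0

Derivation:
After 1 (j): row=1 col=0 char='s'
After 2 (^): row=1 col=0 char='s'
After 3 (0): row=1 col=0 char='s'
After 4 (w): row=1 col=6 char='z'
After 5 (j): row=2 col=6 char='a'
After 6 (j): row=2 col=6 char='a'
After 7 (k): row=1 col=6 char='z'
After 8 (j): row=2 col=6 char='a'
After 9 (^): row=2 col=0 char='b'
After 10 (^): row=2 col=0 char='b'
After 11 (j): row=2 col=0 char='b'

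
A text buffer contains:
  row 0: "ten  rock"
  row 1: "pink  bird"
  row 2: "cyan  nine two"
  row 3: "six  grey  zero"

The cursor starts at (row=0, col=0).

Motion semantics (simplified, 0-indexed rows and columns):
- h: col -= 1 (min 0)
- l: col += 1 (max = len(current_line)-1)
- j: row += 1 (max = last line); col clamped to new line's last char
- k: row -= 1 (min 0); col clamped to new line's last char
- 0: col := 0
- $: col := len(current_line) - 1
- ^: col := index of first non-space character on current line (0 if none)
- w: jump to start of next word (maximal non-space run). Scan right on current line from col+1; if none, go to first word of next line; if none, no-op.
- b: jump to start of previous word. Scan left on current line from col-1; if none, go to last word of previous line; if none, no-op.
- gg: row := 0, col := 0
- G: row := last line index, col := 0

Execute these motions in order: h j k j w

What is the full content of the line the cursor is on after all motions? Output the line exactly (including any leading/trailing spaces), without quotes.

Answer: pink  bird

Derivation:
After 1 (h): row=0 col=0 char='t'
After 2 (j): row=1 col=0 char='p'
After 3 (k): row=0 col=0 char='t'
After 4 (j): row=1 col=0 char='p'
After 5 (w): row=1 col=6 char='b'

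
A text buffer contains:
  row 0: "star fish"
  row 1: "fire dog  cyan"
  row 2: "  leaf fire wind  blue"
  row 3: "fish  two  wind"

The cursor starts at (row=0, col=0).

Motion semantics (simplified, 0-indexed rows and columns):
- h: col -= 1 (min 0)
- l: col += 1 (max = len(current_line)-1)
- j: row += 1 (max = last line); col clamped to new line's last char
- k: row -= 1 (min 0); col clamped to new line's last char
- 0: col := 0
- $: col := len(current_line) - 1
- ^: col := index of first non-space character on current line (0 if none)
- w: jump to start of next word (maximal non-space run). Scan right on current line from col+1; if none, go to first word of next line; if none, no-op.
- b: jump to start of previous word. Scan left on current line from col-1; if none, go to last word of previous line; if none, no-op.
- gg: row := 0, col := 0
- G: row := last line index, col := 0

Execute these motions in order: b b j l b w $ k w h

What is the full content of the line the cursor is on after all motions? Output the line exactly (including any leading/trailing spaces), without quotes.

After 1 (b): row=0 col=0 char='s'
After 2 (b): row=0 col=0 char='s'
After 3 (j): row=1 col=0 char='f'
After 4 (l): row=1 col=1 char='i'
After 5 (b): row=1 col=0 char='f'
After 6 (w): row=1 col=5 char='d'
After 7 ($): row=1 col=13 char='n'
After 8 (k): row=0 col=8 char='h'
After 9 (w): row=1 col=0 char='f'
After 10 (h): row=1 col=0 char='f'

Answer: fire dog  cyan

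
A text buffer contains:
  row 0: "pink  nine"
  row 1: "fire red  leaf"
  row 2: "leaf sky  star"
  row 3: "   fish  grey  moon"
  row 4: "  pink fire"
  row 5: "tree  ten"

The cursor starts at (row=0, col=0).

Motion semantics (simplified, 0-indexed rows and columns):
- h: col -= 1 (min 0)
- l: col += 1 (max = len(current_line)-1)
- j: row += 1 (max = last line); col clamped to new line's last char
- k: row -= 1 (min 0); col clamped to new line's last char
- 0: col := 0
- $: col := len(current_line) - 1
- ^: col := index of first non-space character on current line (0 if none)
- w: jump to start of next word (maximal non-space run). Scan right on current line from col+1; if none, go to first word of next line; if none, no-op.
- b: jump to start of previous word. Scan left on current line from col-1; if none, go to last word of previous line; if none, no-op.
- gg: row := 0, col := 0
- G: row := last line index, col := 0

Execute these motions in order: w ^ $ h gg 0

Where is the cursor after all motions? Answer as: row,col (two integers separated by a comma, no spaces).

After 1 (w): row=0 col=6 char='n'
After 2 (^): row=0 col=0 char='p'
After 3 ($): row=0 col=9 char='e'
After 4 (h): row=0 col=8 char='n'
After 5 (gg): row=0 col=0 char='p'
After 6 (0): row=0 col=0 char='p'

Answer: 0,0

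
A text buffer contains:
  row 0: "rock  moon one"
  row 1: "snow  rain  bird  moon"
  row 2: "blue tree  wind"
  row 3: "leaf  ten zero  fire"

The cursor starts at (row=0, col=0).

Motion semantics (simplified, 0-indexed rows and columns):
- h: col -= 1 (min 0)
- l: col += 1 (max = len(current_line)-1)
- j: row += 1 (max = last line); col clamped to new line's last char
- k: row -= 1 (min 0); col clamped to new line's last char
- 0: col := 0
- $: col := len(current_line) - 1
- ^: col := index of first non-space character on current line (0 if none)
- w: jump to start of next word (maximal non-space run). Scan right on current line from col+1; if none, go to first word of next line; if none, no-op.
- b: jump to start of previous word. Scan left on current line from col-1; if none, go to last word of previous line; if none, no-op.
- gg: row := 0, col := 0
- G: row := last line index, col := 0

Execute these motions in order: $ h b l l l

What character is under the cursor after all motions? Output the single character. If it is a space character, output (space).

After 1 ($): row=0 col=13 char='e'
After 2 (h): row=0 col=12 char='n'
After 3 (b): row=0 col=11 char='o'
After 4 (l): row=0 col=12 char='n'
After 5 (l): row=0 col=13 char='e'
After 6 (l): row=0 col=13 char='e'

Answer: e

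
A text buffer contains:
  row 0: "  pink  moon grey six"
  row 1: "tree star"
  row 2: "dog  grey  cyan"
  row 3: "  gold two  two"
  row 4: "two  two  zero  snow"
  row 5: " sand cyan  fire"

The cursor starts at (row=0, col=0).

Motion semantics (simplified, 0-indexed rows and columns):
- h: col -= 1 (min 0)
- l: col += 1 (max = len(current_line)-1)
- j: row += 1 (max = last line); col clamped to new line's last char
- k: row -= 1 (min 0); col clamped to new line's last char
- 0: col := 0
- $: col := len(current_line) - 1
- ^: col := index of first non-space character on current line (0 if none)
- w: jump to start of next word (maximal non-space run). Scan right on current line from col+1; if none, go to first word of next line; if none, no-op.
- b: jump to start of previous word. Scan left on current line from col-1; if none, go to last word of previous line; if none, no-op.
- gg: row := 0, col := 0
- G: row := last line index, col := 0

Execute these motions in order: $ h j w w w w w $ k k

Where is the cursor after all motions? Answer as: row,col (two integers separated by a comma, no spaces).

Answer: 1,8

Derivation:
After 1 ($): row=0 col=20 char='x'
After 2 (h): row=0 col=19 char='i'
After 3 (j): row=1 col=8 char='r'
After 4 (w): row=2 col=0 char='d'
After 5 (w): row=2 col=5 char='g'
After 6 (w): row=2 col=11 char='c'
After 7 (w): row=3 col=2 char='g'
After 8 (w): row=3 col=7 char='t'
After 9 ($): row=3 col=14 char='o'
After 10 (k): row=2 col=14 char='n'
After 11 (k): row=1 col=8 char='r'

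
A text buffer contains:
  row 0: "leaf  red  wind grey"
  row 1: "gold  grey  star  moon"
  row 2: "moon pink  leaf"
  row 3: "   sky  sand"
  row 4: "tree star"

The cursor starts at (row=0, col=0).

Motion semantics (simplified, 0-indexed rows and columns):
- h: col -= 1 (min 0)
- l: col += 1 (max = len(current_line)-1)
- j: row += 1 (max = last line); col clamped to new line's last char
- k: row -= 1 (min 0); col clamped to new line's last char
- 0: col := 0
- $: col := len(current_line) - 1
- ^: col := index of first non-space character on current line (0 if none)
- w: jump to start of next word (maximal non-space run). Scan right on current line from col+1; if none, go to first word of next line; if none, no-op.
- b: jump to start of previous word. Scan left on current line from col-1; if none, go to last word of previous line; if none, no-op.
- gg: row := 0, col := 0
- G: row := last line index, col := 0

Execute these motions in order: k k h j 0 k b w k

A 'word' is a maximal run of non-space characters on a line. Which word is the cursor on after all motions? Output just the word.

Answer: red

Derivation:
After 1 (k): row=0 col=0 char='l'
After 2 (k): row=0 col=0 char='l'
After 3 (h): row=0 col=0 char='l'
After 4 (j): row=1 col=0 char='g'
After 5 (0): row=1 col=0 char='g'
After 6 (k): row=0 col=0 char='l'
After 7 (b): row=0 col=0 char='l'
After 8 (w): row=0 col=6 char='r'
After 9 (k): row=0 col=6 char='r'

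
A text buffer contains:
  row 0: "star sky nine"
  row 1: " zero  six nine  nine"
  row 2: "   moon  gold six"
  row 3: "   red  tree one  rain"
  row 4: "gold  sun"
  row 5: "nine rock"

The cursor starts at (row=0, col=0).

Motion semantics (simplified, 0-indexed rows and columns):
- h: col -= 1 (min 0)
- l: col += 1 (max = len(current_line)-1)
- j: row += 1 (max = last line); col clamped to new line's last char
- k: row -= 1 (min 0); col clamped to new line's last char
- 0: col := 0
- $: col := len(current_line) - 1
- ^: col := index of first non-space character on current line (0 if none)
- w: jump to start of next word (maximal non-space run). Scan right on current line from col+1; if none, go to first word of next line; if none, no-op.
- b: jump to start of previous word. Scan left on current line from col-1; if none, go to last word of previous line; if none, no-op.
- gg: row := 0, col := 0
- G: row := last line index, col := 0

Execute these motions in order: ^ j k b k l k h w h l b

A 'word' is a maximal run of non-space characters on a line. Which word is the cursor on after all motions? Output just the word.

Answer: star

Derivation:
After 1 (^): row=0 col=0 char='s'
After 2 (j): row=1 col=0 char='_'
After 3 (k): row=0 col=0 char='s'
After 4 (b): row=0 col=0 char='s'
After 5 (k): row=0 col=0 char='s'
After 6 (l): row=0 col=1 char='t'
After 7 (k): row=0 col=1 char='t'
After 8 (h): row=0 col=0 char='s'
After 9 (w): row=0 col=5 char='s'
After 10 (h): row=0 col=4 char='_'
After 11 (l): row=0 col=5 char='s'
After 12 (b): row=0 col=0 char='s'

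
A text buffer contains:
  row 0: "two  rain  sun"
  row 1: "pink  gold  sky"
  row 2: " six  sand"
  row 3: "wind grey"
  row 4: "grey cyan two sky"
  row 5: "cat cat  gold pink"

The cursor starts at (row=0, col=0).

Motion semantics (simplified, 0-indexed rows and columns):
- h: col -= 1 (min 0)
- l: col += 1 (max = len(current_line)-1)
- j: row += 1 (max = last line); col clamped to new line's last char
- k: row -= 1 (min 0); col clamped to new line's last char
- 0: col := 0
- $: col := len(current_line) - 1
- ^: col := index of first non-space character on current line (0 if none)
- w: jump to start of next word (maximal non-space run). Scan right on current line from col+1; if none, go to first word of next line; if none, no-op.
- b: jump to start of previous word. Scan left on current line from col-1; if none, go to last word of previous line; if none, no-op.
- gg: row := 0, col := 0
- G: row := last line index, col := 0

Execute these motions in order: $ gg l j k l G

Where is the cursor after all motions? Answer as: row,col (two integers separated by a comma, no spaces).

After 1 ($): row=0 col=13 char='n'
After 2 (gg): row=0 col=0 char='t'
After 3 (l): row=0 col=1 char='w'
After 4 (j): row=1 col=1 char='i'
After 5 (k): row=0 col=1 char='w'
After 6 (l): row=0 col=2 char='o'
After 7 (G): row=5 col=0 char='c'

Answer: 5,0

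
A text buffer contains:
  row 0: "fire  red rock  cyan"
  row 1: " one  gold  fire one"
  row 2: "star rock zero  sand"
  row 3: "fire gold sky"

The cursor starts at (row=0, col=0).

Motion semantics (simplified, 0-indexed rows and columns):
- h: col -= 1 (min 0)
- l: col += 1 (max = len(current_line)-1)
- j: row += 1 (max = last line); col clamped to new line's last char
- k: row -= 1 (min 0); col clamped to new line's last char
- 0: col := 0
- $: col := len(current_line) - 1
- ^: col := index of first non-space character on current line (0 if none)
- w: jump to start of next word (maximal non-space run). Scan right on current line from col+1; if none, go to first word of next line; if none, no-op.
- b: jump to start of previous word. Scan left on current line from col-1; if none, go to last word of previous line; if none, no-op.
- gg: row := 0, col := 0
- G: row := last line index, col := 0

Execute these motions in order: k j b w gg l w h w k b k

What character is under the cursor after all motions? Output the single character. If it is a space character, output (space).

After 1 (k): row=0 col=0 char='f'
After 2 (j): row=1 col=0 char='_'
After 3 (b): row=0 col=16 char='c'
After 4 (w): row=1 col=1 char='o'
After 5 (gg): row=0 col=0 char='f'
After 6 (l): row=0 col=1 char='i'
After 7 (w): row=0 col=6 char='r'
After 8 (h): row=0 col=5 char='_'
After 9 (w): row=0 col=6 char='r'
After 10 (k): row=0 col=6 char='r'
After 11 (b): row=0 col=0 char='f'
After 12 (k): row=0 col=0 char='f'

Answer: f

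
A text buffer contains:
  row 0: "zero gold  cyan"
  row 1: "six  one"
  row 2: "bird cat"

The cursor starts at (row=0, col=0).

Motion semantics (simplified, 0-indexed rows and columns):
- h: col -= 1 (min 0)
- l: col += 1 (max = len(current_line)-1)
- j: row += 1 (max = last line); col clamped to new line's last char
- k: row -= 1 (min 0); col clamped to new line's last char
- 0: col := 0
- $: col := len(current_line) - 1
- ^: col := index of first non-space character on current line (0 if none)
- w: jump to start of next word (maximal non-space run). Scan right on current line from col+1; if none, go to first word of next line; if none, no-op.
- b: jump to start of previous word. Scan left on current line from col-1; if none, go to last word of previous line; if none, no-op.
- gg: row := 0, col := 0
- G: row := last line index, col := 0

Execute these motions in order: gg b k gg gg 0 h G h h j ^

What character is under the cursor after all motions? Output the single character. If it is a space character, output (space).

Answer: b

Derivation:
After 1 (gg): row=0 col=0 char='z'
After 2 (b): row=0 col=0 char='z'
After 3 (k): row=0 col=0 char='z'
After 4 (gg): row=0 col=0 char='z'
After 5 (gg): row=0 col=0 char='z'
After 6 (0): row=0 col=0 char='z'
After 7 (h): row=0 col=0 char='z'
After 8 (G): row=2 col=0 char='b'
After 9 (h): row=2 col=0 char='b'
After 10 (h): row=2 col=0 char='b'
After 11 (j): row=2 col=0 char='b'
After 12 (^): row=2 col=0 char='b'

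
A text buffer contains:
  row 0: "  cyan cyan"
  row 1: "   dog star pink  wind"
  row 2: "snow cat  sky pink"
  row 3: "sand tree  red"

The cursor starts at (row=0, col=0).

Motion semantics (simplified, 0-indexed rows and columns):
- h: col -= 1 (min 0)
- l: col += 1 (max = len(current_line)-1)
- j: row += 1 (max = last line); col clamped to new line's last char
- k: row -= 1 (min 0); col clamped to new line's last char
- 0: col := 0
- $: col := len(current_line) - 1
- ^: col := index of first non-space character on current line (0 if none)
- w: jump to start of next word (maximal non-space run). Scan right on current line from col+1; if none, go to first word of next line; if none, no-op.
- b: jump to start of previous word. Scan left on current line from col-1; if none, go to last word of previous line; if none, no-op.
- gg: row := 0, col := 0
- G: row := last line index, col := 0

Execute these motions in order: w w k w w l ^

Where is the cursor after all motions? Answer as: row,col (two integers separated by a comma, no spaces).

After 1 (w): row=0 col=2 char='c'
After 2 (w): row=0 col=7 char='c'
After 3 (k): row=0 col=7 char='c'
After 4 (w): row=1 col=3 char='d'
After 5 (w): row=1 col=7 char='s'
After 6 (l): row=1 col=8 char='t'
After 7 (^): row=1 col=3 char='d'

Answer: 1,3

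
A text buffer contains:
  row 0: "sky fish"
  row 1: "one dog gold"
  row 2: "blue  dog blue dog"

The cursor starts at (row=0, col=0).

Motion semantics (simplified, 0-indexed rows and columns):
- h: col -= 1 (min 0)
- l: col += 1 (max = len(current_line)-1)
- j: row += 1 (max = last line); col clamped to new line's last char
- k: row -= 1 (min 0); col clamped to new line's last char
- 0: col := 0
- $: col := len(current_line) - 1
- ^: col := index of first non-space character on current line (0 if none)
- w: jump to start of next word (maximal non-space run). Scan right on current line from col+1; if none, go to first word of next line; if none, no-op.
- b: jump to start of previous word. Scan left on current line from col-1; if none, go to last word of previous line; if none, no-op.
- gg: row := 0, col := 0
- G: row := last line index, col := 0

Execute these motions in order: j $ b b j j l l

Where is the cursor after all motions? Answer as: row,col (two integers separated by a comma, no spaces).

Answer: 2,6

Derivation:
After 1 (j): row=1 col=0 char='o'
After 2 ($): row=1 col=11 char='d'
After 3 (b): row=1 col=8 char='g'
After 4 (b): row=1 col=4 char='d'
After 5 (j): row=2 col=4 char='_'
After 6 (j): row=2 col=4 char='_'
After 7 (l): row=2 col=5 char='_'
After 8 (l): row=2 col=6 char='d'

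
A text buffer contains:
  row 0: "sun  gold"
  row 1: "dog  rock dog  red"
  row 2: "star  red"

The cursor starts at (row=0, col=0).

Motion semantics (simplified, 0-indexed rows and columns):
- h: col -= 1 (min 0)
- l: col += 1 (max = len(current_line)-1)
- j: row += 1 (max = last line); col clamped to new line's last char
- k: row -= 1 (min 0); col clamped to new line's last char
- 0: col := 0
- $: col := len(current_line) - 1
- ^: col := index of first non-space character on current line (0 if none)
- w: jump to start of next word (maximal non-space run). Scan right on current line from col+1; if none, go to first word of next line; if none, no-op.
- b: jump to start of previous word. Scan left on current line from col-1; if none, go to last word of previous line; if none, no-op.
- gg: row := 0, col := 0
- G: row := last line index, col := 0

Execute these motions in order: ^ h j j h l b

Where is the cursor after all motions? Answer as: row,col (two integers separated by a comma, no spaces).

After 1 (^): row=0 col=0 char='s'
After 2 (h): row=0 col=0 char='s'
After 3 (j): row=1 col=0 char='d'
After 4 (j): row=2 col=0 char='s'
After 5 (h): row=2 col=0 char='s'
After 6 (l): row=2 col=1 char='t'
After 7 (b): row=2 col=0 char='s'

Answer: 2,0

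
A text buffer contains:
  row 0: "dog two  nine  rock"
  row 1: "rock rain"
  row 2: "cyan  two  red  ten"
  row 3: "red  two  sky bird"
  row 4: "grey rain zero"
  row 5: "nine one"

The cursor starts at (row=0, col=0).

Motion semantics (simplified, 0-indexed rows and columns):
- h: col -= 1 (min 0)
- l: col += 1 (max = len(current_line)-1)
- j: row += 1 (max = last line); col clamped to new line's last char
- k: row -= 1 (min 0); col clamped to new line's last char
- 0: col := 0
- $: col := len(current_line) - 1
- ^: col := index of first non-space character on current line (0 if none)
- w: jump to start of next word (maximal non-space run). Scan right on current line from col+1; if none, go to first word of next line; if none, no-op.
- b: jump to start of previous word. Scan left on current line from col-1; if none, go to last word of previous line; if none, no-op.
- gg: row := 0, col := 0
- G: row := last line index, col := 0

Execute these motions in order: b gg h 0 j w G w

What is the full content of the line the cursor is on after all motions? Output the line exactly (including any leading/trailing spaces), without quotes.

After 1 (b): row=0 col=0 char='d'
After 2 (gg): row=0 col=0 char='d'
After 3 (h): row=0 col=0 char='d'
After 4 (0): row=0 col=0 char='d'
After 5 (j): row=1 col=0 char='r'
After 6 (w): row=1 col=5 char='r'
After 7 (G): row=5 col=0 char='n'
After 8 (w): row=5 col=5 char='o'

Answer: nine one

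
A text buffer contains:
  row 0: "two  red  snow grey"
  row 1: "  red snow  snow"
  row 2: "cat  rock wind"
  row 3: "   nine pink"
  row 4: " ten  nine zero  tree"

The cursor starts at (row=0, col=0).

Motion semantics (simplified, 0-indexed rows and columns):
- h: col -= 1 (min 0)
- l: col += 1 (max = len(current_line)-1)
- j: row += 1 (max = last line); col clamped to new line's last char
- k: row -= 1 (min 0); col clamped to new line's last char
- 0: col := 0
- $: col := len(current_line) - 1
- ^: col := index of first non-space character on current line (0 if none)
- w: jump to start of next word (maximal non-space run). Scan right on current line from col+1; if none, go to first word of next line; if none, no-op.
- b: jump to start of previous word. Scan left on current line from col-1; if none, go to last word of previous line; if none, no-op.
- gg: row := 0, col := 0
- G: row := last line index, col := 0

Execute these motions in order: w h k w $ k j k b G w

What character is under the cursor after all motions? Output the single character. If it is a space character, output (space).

After 1 (w): row=0 col=5 char='r'
After 2 (h): row=0 col=4 char='_'
After 3 (k): row=0 col=4 char='_'
After 4 (w): row=0 col=5 char='r'
After 5 ($): row=0 col=18 char='y'
After 6 (k): row=0 col=18 char='y'
After 7 (j): row=1 col=15 char='w'
After 8 (k): row=0 col=15 char='g'
After 9 (b): row=0 col=10 char='s'
After 10 (G): row=4 col=0 char='_'
After 11 (w): row=4 col=1 char='t'

Answer: t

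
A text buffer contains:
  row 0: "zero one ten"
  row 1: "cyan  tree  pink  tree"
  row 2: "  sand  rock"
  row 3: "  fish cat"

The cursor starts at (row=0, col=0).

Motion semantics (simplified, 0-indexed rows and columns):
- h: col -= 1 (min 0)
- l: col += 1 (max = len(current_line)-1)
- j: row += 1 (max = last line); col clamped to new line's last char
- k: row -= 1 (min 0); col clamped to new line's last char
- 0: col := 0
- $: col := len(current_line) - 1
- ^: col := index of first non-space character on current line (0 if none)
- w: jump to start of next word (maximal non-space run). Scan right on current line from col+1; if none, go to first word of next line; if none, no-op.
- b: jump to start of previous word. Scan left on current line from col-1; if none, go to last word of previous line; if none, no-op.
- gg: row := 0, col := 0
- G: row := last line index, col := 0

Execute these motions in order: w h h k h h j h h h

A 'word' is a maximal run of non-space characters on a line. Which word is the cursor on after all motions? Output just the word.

Answer: cyan

Derivation:
After 1 (w): row=0 col=5 char='o'
After 2 (h): row=0 col=4 char='_'
After 3 (h): row=0 col=3 char='o'
After 4 (k): row=0 col=3 char='o'
After 5 (h): row=0 col=2 char='r'
After 6 (h): row=0 col=1 char='e'
After 7 (j): row=1 col=1 char='y'
After 8 (h): row=1 col=0 char='c'
After 9 (h): row=1 col=0 char='c'
After 10 (h): row=1 col=0 char='c'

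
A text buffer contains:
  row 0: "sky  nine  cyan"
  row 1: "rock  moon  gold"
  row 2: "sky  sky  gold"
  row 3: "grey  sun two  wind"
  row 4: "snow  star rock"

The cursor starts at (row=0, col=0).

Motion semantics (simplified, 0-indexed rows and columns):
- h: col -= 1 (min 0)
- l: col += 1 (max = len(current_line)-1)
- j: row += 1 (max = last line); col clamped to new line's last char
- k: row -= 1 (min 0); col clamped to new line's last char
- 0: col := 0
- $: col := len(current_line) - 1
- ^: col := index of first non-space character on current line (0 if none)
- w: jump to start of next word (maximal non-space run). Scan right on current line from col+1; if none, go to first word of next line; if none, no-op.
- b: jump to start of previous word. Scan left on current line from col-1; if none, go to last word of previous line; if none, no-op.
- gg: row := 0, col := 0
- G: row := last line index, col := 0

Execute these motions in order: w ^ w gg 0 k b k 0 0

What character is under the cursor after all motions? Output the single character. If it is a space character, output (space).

After 1 (w): row=0 col=5 char='n'
After 2 (^): row=0 col=0 char='s'
After 3 (w): row=0 col=5 char='n'
After 4 (gg): row=0 col=0 char='s'
After 5 (0): row=0 col=0 char='s'
After 6 (k): row=0 col=0 char='s'
After 7 (b): row=0 col=0 char='s'
After 8 (k): row=0 col=0 char='s'
After 9 (0): row=0 col=0 char='s'
After 10 (0): row=0 col=0 char='s'

Answer: s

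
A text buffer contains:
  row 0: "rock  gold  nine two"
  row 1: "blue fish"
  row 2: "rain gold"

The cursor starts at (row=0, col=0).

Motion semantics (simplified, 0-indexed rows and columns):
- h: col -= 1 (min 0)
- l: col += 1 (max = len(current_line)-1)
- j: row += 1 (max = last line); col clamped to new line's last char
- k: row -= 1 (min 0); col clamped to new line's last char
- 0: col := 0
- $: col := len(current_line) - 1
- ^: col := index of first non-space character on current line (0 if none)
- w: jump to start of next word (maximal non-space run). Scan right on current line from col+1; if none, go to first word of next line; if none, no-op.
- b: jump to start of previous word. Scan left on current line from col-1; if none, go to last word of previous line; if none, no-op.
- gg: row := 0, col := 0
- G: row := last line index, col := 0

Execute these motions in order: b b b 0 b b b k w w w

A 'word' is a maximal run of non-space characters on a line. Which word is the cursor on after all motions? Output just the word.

Answer: two

Derivation:
After 1 (b): row=0 col=0 char='r'
After 2 (b): row=0 col=0 char='r'
After 3 (b): row=0 col=0 char='r'
After 4 (0): row=0 col=0 char='r'
After 5 (b): row=0 col=0 char='r'
After 6 (b): row=0 col=0 char='r'
After 7 (b): row=0 col=0 char='r'
After 8 (k): row=0 col=0 char='r'
After 9 (w): row=0 col=6 char='g'
After 10 (w): row=0 col=12 char='n'
After 11 (w): row=0 col=17 char='t'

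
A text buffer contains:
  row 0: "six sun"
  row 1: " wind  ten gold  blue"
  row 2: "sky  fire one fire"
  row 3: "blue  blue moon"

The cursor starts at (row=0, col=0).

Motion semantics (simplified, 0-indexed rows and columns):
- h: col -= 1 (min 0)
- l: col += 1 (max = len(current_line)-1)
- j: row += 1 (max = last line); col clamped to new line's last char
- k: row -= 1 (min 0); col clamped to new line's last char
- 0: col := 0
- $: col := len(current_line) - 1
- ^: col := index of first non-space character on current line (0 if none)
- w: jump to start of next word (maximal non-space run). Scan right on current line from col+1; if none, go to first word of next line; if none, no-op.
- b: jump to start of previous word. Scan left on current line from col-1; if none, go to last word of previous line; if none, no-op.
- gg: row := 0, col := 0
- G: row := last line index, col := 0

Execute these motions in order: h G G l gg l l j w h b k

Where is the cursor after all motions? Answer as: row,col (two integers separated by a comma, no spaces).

After 1 (h): row=0 col=0 char='s'
After 2 (G): row=3 col=0 char='b'
After 3 (G): row=3 col=0 char='b'
After 4 (l): row=3 col=1 char='l'
After 5 (gg): row=0 col=0 char='s'
After 6 (l): row=0 col=1 char='i'
After 7 (l): row=0 col=2 char='x'
After 8 (j): row=1 col=2 char='i'
After 9 (w): row=1 col=7 char='t'
After 10 (h): row=1 col=6 char='_'
After 11 (b): row=1 col=1 char='w'
After 12 (k): row=0 col=1 char='i'

Answer: 0,1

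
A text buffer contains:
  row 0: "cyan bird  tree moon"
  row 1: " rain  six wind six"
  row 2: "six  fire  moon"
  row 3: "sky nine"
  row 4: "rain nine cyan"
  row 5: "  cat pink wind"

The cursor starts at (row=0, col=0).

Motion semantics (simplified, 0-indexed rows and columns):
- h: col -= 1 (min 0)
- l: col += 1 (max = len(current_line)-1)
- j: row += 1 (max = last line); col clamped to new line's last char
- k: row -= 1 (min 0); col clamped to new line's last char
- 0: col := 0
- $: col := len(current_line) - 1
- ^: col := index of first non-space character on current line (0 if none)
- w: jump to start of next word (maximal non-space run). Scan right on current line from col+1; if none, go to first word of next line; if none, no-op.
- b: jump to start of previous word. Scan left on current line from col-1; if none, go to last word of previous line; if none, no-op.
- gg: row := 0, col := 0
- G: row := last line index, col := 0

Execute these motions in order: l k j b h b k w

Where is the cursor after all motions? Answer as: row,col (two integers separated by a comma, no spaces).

Answer: 0,16

Derivation:
After 1 (l): row=0 col=1 char='y'
After 2 (k): row=0 col=1 char='y'
After 3 (j): row=1 col=1 char='r'
After 4 (b): row=0 col=16 char='m'
After 5 (h): row=0 col=15 char='_'
After 6 (b): row=0 col=11 char='t'
After 7 (k): row=0 col=11 char='t'
After 8 (w): row=0 col=16 char='m'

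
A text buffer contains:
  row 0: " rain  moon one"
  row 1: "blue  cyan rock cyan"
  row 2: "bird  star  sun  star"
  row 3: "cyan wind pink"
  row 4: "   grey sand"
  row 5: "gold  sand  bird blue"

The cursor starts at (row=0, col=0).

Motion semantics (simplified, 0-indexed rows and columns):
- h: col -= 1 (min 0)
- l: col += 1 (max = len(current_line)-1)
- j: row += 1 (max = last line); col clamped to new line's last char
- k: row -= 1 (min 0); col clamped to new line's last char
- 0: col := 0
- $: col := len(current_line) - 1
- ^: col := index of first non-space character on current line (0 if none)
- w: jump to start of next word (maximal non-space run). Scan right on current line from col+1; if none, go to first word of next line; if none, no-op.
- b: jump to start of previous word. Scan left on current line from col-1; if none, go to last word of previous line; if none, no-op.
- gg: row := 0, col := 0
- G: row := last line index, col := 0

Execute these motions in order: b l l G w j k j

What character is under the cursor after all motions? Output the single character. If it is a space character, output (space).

Answer: s

Derivation:
After 1 (b): row=0 col=0 char='_'
After 2 (l): row=0 col=1 char='r'
After 3 (l): row=0 col=2 char='a'
After 4 (G): row=5 col=0 char='g'
After 5 (w): row=5 col=6 char='s'
After 6 (j): row=5 col=6 char='s'
After 7 (k): row=4 col=6 char='y'
After 8 (j): row=5 col=6 char='s'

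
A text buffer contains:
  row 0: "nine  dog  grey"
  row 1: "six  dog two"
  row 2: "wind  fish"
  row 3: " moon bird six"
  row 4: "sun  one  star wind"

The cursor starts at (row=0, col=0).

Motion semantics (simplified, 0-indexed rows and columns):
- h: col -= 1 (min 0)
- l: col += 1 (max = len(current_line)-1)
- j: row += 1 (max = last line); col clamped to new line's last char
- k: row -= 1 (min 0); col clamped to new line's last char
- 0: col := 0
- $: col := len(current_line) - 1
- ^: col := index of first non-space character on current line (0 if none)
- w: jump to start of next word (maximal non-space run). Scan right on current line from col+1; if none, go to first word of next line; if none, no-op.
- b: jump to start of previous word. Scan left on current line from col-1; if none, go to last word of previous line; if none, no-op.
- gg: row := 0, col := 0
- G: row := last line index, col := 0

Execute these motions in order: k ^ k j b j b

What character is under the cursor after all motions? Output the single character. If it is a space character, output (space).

Answer: t

Derivation:
After 1 (k): row=0 col=0 char='n'
After 2 (^): row=0 col=0 char='n'
After 3 (k): row=0 col=0 char='n'
After 4 (j): row=1 col=0 char='s'
After 5 (b): row=0 col=11 char='g'
After 6 (j): row=1 col=11 char='o'
After 7 (b): row=1 col=9 char='t'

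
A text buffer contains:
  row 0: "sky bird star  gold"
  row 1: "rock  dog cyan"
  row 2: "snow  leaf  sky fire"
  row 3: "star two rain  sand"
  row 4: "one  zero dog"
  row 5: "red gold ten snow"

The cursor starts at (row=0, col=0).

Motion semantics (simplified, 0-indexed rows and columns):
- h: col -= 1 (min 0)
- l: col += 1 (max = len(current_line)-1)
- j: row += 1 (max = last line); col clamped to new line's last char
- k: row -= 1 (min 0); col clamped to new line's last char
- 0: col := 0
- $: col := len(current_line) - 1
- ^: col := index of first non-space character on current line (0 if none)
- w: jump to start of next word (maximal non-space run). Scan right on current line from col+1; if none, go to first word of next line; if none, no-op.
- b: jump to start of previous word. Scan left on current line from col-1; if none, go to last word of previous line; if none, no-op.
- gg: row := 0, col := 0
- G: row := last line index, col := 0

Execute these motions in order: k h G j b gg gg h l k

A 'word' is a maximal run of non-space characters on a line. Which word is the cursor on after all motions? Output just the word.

After 1 (k): row=0 col=0 char='s'
After 2 (h): row=0 col=0 char='s'
After 3 (G): row=5 col=0 char='r'
After 4 (j): row=5 col=0 char='r'
After 5 (b): row=4 col=10 char='d'
After 6 (gg): row=0 col=0 char='s'
After 7 (gg): row=0 col=0 char='s'
After 8 (h): row=0 col=0 char='s'
After 9 (l): row=0 col=1 char='k'
After 10 (k): row=0 col=1 char='k'

Answer: sky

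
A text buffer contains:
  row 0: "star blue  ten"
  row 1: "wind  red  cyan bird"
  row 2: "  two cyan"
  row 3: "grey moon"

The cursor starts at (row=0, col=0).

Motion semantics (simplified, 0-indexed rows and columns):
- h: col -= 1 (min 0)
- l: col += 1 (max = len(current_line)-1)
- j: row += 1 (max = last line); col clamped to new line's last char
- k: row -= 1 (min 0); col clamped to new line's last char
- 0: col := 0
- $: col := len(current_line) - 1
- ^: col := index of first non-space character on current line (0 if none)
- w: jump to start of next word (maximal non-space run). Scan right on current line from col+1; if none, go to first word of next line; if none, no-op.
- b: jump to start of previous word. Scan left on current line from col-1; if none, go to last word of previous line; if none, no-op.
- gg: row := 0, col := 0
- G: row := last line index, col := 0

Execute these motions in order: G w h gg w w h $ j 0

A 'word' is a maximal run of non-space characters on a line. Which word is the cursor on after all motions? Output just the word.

After 1 (G): row=3 col=0 char='g'
After 2 (w): row=3 col=5 char='m'
After 3 (h): row=3 col=4 char='_'
After 4 (gg): row=0 col=0 char='s'
After 5 (w): row=0 col=5 char='b'
After 6 (w): row=0 col=11 char='t'
After 7 (h): row=0 col=10 char='_'
After 8 ($): row=0 col=13 char='n'
After 9 (j): row=1 col=13 char='a'
After 10 (0): row=1 col=0 char='w'

Answer: wind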